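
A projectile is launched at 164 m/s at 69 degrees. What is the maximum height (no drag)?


H = (v0*sin(theta))^2 / (2g) = (164*sin(69°))^2 / (2*9.81) = 1195 m

1195 m


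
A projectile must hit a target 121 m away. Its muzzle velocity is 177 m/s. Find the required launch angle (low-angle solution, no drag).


sin(2*theta) = R*g/v0^2 = 121*9.81/177^2 = 0.0378885, theta = arcsin(0.0378885)/2 = 1.086°

1.086 degrees


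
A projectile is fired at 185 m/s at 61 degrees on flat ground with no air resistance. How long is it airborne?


T = 2*v0*sin(theta)/g = 2*185*sin(61°)/9.81 = 32.99 s

32.99 s


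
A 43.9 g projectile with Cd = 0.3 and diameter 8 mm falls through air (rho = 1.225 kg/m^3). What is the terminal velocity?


A = pi*(d/2)^2 = pi*(8/2000)^2 = 5.02655e-05 m^2
vt = sqrt(2mg/(Cd*rho*A)) = sqrt(2*0.0439*9.81/(0.3 * 1.225 * 5.02655e-05)) = 215.9 m/s

215.9 m/s


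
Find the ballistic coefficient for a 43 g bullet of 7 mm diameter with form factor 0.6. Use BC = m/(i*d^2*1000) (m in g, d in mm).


BC = m/(i*d^2*1000) = 43/(0.6 * 7^2 * 1000) = 0.001463

0.001463


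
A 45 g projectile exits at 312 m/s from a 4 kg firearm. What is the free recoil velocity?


v_recoil = m_p * v_p / m_gun = 0.045 * 312 / 4 = 3.51 m/s

3.51 m/s


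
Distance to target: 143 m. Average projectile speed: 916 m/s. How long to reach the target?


t = d/v = 143/916 = 0.1561 s

0.1561 s


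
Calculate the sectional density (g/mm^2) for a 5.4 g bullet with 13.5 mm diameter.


SD = m/d^2 = 5.4/13.5^2 = 0.02963 g/mm^2

0.02963 g/mm^2


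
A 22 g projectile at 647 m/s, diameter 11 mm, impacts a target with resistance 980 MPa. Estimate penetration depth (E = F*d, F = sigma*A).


A = pi*(d/2)^2 = pi*(11/2)^2 = 95.0332 mm^2
E = 0.5*m*v^2 = 0.5*0.022*647^2 = 4604.7 J
depth = E/(sigma*A) = 4604.7 J / (980 MPa * 95.0332 mm^2) = 4604.7/(980 * 95.0332) m = 0.0494424 m ≈ 49.44 mm

49.44 mm


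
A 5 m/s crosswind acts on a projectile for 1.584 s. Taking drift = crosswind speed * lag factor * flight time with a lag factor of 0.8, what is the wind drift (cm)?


drift = v_wind * lag * t = 5 * 0.8 * 1.584 = 6.336 m ≈ 633.6 cm

633.6 cm


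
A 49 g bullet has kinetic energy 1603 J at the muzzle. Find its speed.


v = sqrt(2*E/m) = sqrt(2*1603/0.049) = 255.8 m/s

255.8 m/s


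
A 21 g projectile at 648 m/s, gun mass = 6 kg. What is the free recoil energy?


v_r = m_p*v_p/m_gun = 0.021*648/6 = 2.268 m/s, E_r = 0.5*m_gun*v_r^2 = 0.5*6*2.268^2 = 15.43 J

15.43 J


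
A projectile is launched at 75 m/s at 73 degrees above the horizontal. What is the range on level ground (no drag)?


R = v0^2 * sin(2*theta) / g = 75^2 * sin(2*73°) / 9.81 = 320.6 m

320.6 m


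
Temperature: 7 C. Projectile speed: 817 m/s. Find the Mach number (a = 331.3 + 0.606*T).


a = 331.3 + 0.606*(7) = 335.542 m/s
M = v/a = 817/335.542 = 2.435

2.435


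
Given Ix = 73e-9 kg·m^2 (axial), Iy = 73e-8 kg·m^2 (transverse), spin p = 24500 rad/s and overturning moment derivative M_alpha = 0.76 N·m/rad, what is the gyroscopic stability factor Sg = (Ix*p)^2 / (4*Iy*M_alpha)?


Sg = Ix^2 * p^2 / (4 * Iy * M_alpha) = (73e-9)^2 * 24500^2 / (4 * 73e-8 * 0.76) = 1.441

1.441


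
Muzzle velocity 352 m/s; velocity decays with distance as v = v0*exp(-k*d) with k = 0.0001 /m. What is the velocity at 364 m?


v = v0*exp(-k*d) = 352*exp(-0.0001*364) = 339.4 m/s

339.4 m/s


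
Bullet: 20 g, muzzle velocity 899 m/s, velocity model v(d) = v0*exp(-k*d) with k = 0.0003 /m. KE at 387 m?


v = v0*exp(-k*d) = 899*exp(-0.0003*387) = 800.457 m/s
E = 0.5*m*v^2 = 0.5*0.02*800.457^2 = 6407 J

6407 J


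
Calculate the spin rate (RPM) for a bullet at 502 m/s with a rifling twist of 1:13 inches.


twist_m = 13*0.0254 = 0.3302 m
spin = v/twist = 502/0.3302 = 1520.291 rev/s
RPM = spin*60 = 1520.291*60 ≈ 91217 RPM

91217 RPM


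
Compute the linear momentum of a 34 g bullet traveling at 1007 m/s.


p = m*v = 0.034*1007 = 34.24 kg·m/s

34.24 kg·m/s


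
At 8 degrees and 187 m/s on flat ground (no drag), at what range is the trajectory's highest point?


R = v0^2*sin(2*theta)/g = 187^2*sin(2*8°)/9.81 = 982.545 m
apex_dist = R/2 = 982.545/2 = 491.3 m

491.3 m


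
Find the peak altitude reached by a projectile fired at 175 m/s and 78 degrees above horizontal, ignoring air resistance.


H = (v0*sin(theta))^2 / (2g) = (175*sin(78°))^2 / (2*9.81) = 1493 m

1493 m


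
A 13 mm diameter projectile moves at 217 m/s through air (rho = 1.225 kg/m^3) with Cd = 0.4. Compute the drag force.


A = pi*(d/2)^2 = pi*(13/2000)^2 = 1.32732e-04 m^2
Fd = 0.5*Cd*rho*A*v^2 = 0.5*0.4*1.225*1.32732e-04*217^2 = 1.531 N

1.531 N


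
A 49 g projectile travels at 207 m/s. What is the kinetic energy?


E = 0.5*m*v^2 = 0.5*0.049*207^2 = 1050 J

1050 J


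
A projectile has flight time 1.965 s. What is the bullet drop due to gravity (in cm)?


drop = 0.5*g*t^2 = 0.5*9.81*1.965^2 = 18.9393 m ≈ 1894 cm

1894 cm


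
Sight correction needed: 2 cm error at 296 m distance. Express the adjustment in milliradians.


1 mrad subtends 1 cm per 10 m of range, so adj = error_cm / (dist_m / 10) = 2 / (296/10) = 0.06757 mrad

0.06757 mrad


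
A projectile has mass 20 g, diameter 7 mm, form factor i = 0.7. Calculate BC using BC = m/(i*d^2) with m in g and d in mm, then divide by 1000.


BC = m/(i*d^2*1000) = 20/(0.7 * 7^2 * 1000) = 0.0005831

0.0005831


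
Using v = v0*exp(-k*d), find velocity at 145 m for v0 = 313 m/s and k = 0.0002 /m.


v = v0*exp(-k*d) = 313*exp(-0.0002*145) = 304.1 m/s

304.1 m/s


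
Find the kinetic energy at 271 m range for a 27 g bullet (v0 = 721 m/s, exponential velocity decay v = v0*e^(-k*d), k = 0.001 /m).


v = v0*exp(-k*d) = 721*exp(-0.001*271) = 549.846 m/s
E = 0.5*m*v^2 = 0.5*0.027*549.846^2 = 4081 J

4081 J


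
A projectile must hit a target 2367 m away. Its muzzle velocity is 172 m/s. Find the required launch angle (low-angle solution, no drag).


sin(2*theta) = R*g/v0^2 = 2367*9.81/172^2 = 0.784893, theta = arcsin(0.784893)/2 = 25.86°

25.86 degrees


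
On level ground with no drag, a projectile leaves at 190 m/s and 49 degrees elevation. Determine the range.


R = v0^2 * sin(2*theta) / g = 190^2 * sin(2*49°) / 9.81 = 3644 m

3644 m


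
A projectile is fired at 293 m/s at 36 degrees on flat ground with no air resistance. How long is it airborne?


T = 2*v0*sin(theta)/g = 2*293*sin(36°)/9.81 = 35.11 s

35.11 s


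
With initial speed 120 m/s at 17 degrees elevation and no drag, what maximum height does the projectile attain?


H = (v0*sin(theta))^2 / (2g) = (120*sin(17°))^2 / (2*9.81) = 62.74 m

62.74 m


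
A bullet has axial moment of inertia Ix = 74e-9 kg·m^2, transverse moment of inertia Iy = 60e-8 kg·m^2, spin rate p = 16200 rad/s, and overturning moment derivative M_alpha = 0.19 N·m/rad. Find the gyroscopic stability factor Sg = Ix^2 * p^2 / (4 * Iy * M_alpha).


Sg = Ix^2 * p^2 / (4 * Iy * M_alpha) = (74e-9)^2 * 16200^2 / (4 * 60e-8 * 0.19) = 3.152

3.152


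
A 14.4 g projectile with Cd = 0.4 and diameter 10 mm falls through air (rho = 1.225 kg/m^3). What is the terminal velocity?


A = pi*(d/2)^2 = pi*(10/2000)^2 = 7.85398e-05 m^2
vt = sqrt(2mg/(Cd*rho*A)) = sqrt(2*0.0144*9.81/(0.4 * 1.225 * 7.85398e-05)) = 85.68 m/s

85.68 m/s


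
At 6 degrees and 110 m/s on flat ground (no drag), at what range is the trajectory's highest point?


R = v0^2*sin(2*theta)/g = 110^2*sin(2*6°)/9.81 = 256.446 m
apex_dist = R/2 = 256.446/2 = 128.2 m

128.2 m


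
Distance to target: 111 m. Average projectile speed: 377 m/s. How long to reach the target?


t = d/v = 111/377 = 0.2944 s

0.2944 s


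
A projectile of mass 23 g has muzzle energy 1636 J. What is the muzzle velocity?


v = sqrt(2*E/m) = sqrt(2*1636/0.023) = 377.2 m/s

377.2 m/s


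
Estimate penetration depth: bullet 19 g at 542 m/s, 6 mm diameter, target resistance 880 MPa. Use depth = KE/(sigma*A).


A = pi*(d/2)^2 = pi*(6/2)^2 = 28.2743 mm^2
E = 0.5*m*v^2 = 0.5*0.019*542^2 = 2790.76 J
depth = E/(sigma*A) = 2790.76 J / (880 MPa * 28.2743 mm^2) = 2790.76/(880 * 28.2743) m = 0.112162 m ≈ 112.2 mm

112.2 mm


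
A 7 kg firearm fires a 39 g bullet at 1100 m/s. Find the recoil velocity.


v_recoil = m_p * v_p / m_gun = 0.039 * 1100 / 7 = 6.129 m/s

6.129 m/s


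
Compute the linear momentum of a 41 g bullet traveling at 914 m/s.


p = m*v = 0.041*914 = 37.47 kg·m/s

37.47 kg·m/s


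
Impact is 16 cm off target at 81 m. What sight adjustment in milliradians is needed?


1 mrad subtends 1 cm per 10 m of range, so adj = error_cm / (dist_m / 10) = 16 / (81/10) = 1.975 mrad

1.975 mrad


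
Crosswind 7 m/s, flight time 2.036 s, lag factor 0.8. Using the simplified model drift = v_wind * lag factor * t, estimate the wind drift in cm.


drift = v_wind * lag * t = 7 * 0.8 * 2.036 = 11.4016 m ≈ 1140 cm

1140 cm


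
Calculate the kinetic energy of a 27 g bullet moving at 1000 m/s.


E = 0.5*m*v^2 = 0.5*0.027*1000^2 = 13500 J

13500 J


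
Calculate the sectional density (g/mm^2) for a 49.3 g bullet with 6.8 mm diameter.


SD = m/d^2 = 49.3/6.8^2 = 1.066 g/mm^2

1.066 g/mm^2


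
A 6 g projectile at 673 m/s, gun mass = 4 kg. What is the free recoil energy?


v_r = m_p*v_p/m_gun = 0.006*673/4 = 1.0095 m/s, E_r = 0.5*m_gun*v_r^2 = 0.5*4*1.0095^2 = 2.038 J

2.038 J


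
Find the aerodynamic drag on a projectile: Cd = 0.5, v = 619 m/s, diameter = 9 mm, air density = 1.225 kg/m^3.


A = pi*(d/2)^2 = pi*(9/2000)^2 = 6.36173e-05 m^2
Fd = 0.5*Cd*rho*A*v^2 = 0.5*0.5*1.225*6.36173e-05*619^2 = 7.465 N

7.465 N


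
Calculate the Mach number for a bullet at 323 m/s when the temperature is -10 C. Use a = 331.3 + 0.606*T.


a = 331.3 + 0.606*(-10) = 325.24 m/s
M = v/a = 323/325.24 = 0.9931

0.9931


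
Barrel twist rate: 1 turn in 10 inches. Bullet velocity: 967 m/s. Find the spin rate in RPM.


twist_m = 10*0.0254 = 0.254 m
spin = v/twist = 967/0.254 = 3807.087 rev/s
RPM = spin*60 = 3807.087*60 ≈ 228425 RPM

228425 RPM


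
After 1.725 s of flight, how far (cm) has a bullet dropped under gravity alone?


drop = 0.5*g*t^2 = 0.5*9.81*1.725^2 = 14.5954 m ≈ 1460 cm

1460 cm


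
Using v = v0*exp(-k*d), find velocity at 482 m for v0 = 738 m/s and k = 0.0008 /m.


v = v0*exp(-k*d) = 738*exp(-0.0008*482) = 501.9 m/s

501.9 m/s


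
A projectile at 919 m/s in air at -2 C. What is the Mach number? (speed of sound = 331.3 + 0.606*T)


a = 331.3 + 0.606*(-2) = 330.088 m/s
M = v/a = 919/330.088 = 2.784

2.784


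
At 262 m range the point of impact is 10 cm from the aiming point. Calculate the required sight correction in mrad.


1 mrad subtends 1 cm per 10 m of range, so adj = error_cm / (dist_m / 10) = 10 / (262/10) = 0.3817 mrad

0.3817 mrad


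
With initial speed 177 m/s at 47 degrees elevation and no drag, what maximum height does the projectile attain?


H = (v0*sin(theta))^2 / (2g) = (177*sin(47°))^2 / (2*9.81) = 854.1 m

854.1 m


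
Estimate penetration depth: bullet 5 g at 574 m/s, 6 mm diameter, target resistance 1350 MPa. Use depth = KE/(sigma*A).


A = pi*(d/2)^2 = pi*(6/2)^2 = 28.2743 mm^2
E = 0.5*m*v^2 = 0.5*0.005*574^2 = 823.69 J
depth = E/(sigma*A) = 823.69 J / (1350 MPa * 28.2743 mm^2) = 823.69/(1350 * 28.2743) m = 0.0215793 m ≈ 21.58 mm

21.58 mm


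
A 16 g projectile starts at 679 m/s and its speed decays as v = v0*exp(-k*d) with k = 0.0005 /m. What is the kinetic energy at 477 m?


v = v0*exp(-k*d) = 679*exp(-0.0005*477) = 534.922 m/s
E = 0.5*m*v^2 = 0.5*0.016*534.922^2 = 2289 J

2289 J


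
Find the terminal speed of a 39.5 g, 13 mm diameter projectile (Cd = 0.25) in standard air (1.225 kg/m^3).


A = pi*(d/2)^2 = pi*(13/2000)^2 = 1.32732e-04 m^2
vt = sqrt(2mg/(Cd*rho*A)) = sqrt(2*0.0395*9.81/(0.25 * 1.225 * 1.32732e-04)) = 138.1 m/s

138.1 m/s


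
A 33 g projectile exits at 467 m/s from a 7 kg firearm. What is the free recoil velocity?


v_recoil = m_p * v_p / m_gun = 0.033 * 467 / 7 = 2.202 m/s

2.202 m/s


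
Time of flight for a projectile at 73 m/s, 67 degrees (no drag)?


T = 2*v0*sin(theta)/g = 2*73*sin(67°)/9.81 = 13.7 s

13.7 s


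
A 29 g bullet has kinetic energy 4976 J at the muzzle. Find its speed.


v = sqrt(2*E/m) = sqrt(2*4976/0.029) = 585.8 m/s

585.8 m/s


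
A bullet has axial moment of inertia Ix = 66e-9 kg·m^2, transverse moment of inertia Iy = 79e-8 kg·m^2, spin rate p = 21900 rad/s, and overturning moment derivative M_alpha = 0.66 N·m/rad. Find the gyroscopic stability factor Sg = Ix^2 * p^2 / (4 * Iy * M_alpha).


Sg = Ix^2 * p^2 / (4 * Iy * M_alpha) = (66e-9)^2 * 21900^2 / (4 * 79e-8 * 0.66) = 1.002

1.002


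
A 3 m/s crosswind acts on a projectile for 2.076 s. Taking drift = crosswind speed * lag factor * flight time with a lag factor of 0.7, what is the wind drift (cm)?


drift = v_wind * lag * t = 3 * 0.7 * 2.076 = 4.3596 m ≈ 436 cm

436 cm


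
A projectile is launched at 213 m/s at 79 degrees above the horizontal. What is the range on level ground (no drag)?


R = v0^2 * sin(2*theta) / g = 213^2 * sin(2*79°) / 9.81 = 1732 m

1732 m


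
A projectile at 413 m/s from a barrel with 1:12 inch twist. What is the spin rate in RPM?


twist_m = 12*0.0254 = 0.3048 m
spin = v/twist = 413/0.3048 = 1354.987 rev/s
RPM = spin*60 = 1354.987*60 ≈ 81299 RPM

81299 RPM


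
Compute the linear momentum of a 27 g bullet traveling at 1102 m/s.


p = m*v = 0.027*1102 = 29.75 kg·m/s

29.75 kg·m/s


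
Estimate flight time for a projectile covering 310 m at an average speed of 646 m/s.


t = d/v = 310/646 = 0.4799 s

0.4799 s


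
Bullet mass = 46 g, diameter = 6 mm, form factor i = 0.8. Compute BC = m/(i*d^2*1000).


BC = m/(i*d^2*1000) = 46/(0.8 * 6^2 * 1000) = 0.001597

0.001597


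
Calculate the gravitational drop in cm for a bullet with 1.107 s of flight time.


drop = 0.5*g*t^2 = 0.5*9.81*1.107^2 = 6.01083 m ≈ 601.1 cm

601.1 cm


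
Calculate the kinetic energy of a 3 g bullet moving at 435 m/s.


E = 0.5*m*v^2 = 0.5*0.003*435^2 = 283.8 J

283.8 J


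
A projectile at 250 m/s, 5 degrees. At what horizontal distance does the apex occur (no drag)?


R = v0^2*sin(2*theta)/g = 250^2*sin(2*5°)/9.81 = 1106.32 m
apex_dist = R/2 = 1106.32/2 = 553.2 m

553.2 m


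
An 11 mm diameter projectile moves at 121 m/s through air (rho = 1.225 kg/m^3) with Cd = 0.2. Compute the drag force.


A = pi*(d/2)^2 = pi*(11/2000)^2 = 9.50332e-05 m^2
Fd = 0.5*Cd*rho*A*v^2 = 0.5*0.2*1.225*9.50332e-05*121^2 = 0.1704 N

0.1704 N


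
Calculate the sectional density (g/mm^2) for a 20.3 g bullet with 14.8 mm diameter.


SD = m/d^2 = 20.3/14.8^2 = 0.09268 g/mm^2

0.09268 g/mm^2


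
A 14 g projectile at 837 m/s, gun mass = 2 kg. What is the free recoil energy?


v_r = m_p*v_p/m_gun = 0.014*837/2 = 5.859 m/s, E_r = 0.5*m_gun*v_r^2 = 0.5*2*5.859^2 = 34.33 J

34.33 J


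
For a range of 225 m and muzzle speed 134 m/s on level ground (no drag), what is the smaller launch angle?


sin(2*theta) = R*g/v0^2 = 225*9.81/134^2 = 0.122925, theta = arcsin(0.122925)/2 = 3.53°

3.53 degrees


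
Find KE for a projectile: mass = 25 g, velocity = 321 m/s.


E = 0.5*m*v^2 = 0.5*0.025*321^2 = 1288 J

1288 J


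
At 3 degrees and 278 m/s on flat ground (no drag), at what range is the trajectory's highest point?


R = v0^2*sin(2*theta)/g = 278^2*sin(2*3°)/9.81 = 823.484 m
apex_dist = R/2 = 823.484/2 = 411.7 m

411.7 m


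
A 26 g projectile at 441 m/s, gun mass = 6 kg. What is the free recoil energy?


v_r = m_p*v_p/m_gun = 0.026*441/6 = 1.911 m/s, E_r = 0.5*m_gun*v_r^2 = 0.5*6*1.911^2 = 10.96 J

10.96 J


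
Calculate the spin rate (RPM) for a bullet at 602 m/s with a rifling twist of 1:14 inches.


twist_m = 14*0.0254 = 0.3556 m
spin = v/twist = 602/0.3556 = 1692.913 rev/s
RPM = spin*60 = 1692.913*60 ≈ 101575 RPM

101575 RPM


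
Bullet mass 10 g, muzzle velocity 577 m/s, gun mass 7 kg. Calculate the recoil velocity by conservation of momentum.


v_recoil = m_p * v_p / m_gun = 0.01 * 577 / 7 = 0.8243 m/s

0.8243 m/s


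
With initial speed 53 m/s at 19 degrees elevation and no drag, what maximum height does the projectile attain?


H = (v0*sin(theta))^2 / (2g) = (53*sin(19°))^2 / (2*9.81) = 15.18 m

15.18 m


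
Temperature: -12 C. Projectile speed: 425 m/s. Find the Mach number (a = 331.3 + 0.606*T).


a = 331.3 + 0.606*(-12) = 324.028 m/s
M = v/a = 425/324.028 = 1.312

1.312


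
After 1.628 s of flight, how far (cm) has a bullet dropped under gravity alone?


drop = 0.5*g*t^2 = 0.5*9.81*1.628^2 = 13.0001 m ≈ 1300 cm

1300 cm


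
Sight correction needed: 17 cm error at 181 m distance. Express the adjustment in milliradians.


1 mrad subtends 1 cm per 10 m of range, so adj = error_cm / (dist_m / 10) = 17 / (181/10) = 0.9392 mrad

0.9392 mrad


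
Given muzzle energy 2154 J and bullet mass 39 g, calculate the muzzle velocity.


v = sqrt(2*E/m) = sqrt(2*2154/0.039) = 332.4 m/s

332.4 m/s


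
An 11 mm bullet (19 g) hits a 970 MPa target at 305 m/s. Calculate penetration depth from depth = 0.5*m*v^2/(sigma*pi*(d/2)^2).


A = pi*(d/2)^2 = pi*(11/2)^2 = 95.0332 mm^2
E = 0.5*m*v^2 = 0.5*0.019*305^2 = 883.737 J
depth = E/(sigma*A) = 883.737 J / (970 MPa * 95.0332 mm^2) = 883.737/(970 * 95.0332) m = 0.00958686 m ≈ 9.587 mm

9.587 mm


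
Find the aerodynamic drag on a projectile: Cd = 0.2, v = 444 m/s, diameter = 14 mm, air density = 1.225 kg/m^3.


A = pi*(d/2)^2 = pi*(14/2000)^2 = 1.53938e-04 m^2
Fd = 0.5*Cd*rho*A*v^2 = 0.5*0.2*1.225*1.53938e-04*444^2 = 3.717 N

3.717 N


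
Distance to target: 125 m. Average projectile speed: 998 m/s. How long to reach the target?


t = d/v = 125/998 = 0.1253 s

0.1253 s


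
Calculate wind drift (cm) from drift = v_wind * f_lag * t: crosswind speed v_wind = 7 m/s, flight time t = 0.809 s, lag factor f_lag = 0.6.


drift = v_wind * lag * t = 7 * 0.6 * 0.809 = 3.3978 m ≈ 339.8 cm

339.8 cm


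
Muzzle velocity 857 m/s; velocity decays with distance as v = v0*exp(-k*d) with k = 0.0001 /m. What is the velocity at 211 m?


v = v0*exp(-k*d) = 857*exp(-0.0001*211) = 839.1 m/s

839.1 m/s


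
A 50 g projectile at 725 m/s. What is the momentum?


p = m*v = 0.05*725 = 36.25 kg·m/s

36.25 kg·m/s


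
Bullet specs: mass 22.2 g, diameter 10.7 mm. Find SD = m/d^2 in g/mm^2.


SD = m/d^2 = 22.2/10.7^2 = 0.1939 g/mm^2

0.1939 g/mm^2


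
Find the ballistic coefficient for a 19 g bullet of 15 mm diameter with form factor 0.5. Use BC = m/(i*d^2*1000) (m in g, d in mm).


BC = m/(i*d^2*1000) = 19/(0.5 * 15^2 * 1000) = 0.0001689

0.0001689


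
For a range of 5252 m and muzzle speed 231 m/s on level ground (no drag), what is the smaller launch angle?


sin(2*theta) = R*g/v0^2 = 5252*9.81/231^2 = 0.965539, theta = arcsin(0.965539)/2 = 37.46°

37.46 degrees


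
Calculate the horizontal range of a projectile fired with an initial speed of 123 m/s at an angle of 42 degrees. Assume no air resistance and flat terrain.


R = v0^2 * sin(2*theta) / g = 123^2 * sin(2*42°) / 9.81 = 1534 m

1534 m


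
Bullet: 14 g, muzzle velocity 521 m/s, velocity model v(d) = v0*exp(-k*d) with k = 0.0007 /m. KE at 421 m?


v = v0*exp(-k*d) = 521*exp(-0.0007*421) = 388.017 m/s
E = 0.5*m*v^2 = 0.5*0.014*388.017^2 = 1054 J

1054 J


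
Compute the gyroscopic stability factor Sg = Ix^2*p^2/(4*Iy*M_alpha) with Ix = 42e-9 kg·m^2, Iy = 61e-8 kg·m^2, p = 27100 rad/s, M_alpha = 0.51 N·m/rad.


Sg = Ix^2 * p^2 / (4 * Iy * M_alpha) = (42e-9)^2 * 27100^2 / (4 * 61e-8 * 0.51) = 1.041

1.041


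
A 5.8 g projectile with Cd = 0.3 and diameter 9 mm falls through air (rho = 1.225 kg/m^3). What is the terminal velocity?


A = pi*(d/2)^2 = pi*(9/2000)^2 = 6.36173e-05 m^2
vt = sqrt(2mg/(Cd*rho*A)) = sqrt(2*0.0058*9.81/(0.3 * 1.225 * 6.36173e-05)) = 69.77 m/s

69.77 m/s


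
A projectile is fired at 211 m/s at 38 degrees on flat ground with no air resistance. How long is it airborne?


T = 2*v0*sin(theta)/g = 2*211*sin(38°)/9.81 = 26.48 s

26.48 s


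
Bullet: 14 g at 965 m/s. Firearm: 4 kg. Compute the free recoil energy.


v_r = m_p*v_p/m_gun = 0.014*965/4 = 3.3775 m/s, E_r = 0.5*m_gun*v_r^2 = 0.5*4*3.3775^2 = 22.82 J

22.82 J


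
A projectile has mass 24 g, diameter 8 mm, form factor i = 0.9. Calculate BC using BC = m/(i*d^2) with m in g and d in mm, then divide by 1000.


BC = m/(i*d^2*1000) = 24/(0.9 * 8^2 * 1000) = 0.0004167

0.0004167


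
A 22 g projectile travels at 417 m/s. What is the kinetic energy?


E = 0.5*m*v^2 = 0.5*0.022*417^2 = 1913 J

1913 J


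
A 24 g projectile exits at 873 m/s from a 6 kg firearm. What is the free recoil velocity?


v_recoil = m_p * v_p / m_gun = 0.024 * 873 / 6 = 3.492 m/s

3.492 m/s


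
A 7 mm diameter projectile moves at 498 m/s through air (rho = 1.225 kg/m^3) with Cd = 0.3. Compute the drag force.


A = pi*(d/2)^2 = pi*(7/2000)^2 = 3.84845e-05 m^2
Fd = 0.5*Cd*rho*A*v^2 = 0.5*0.3*1.225*3.84845e-05*498^2 = 1.754 N

1.754 N


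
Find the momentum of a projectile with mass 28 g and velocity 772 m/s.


p = m*v = 0.028*772 = 21.62 kg·m/s

21.62 kg·m/s


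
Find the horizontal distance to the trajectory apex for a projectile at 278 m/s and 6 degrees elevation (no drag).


R = v0^2*sin(2*theta)/g = 278^2*sin(2*6°)/9.81 = 1637.95 m
apex_dist = R/2 = 1637.95/2 = 819 m

819 m


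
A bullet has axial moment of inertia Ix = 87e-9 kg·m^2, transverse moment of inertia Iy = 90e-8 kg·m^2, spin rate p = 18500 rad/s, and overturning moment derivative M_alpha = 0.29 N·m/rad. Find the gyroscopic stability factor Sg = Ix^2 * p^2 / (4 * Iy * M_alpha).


Sg = Ix^2 * p^2 / (4 * Iy * M_alpha) = (87e-9)^2 * 18500^2 / (4 * 90e-8 * 0.29) = 2.481

2.481


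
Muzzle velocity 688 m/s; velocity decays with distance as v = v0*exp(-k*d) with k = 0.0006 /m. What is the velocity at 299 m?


v = v0*exp(-k*d) = 688*exp(-0.0006*299) = 575 m/s

575 m/s


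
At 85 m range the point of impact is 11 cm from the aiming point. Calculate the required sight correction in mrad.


1 mrad subtends 1 cm per 10 m of range, so adj = error_cm / (dist_m / 10) = 11 / (85/10) = 1.294 mrad

1.294 mrad


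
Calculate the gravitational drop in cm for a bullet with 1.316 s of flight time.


drop = 0.5*g*t^2 = 0.5*9.81*1.316^2 = 8.49475 m ≈ 849.5 cm

849.5 cm


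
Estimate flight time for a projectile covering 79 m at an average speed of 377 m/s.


t = d/v = 79/377 = 0.2095 s

0.2095 s


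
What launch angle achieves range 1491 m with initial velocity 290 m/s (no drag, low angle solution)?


sin(2*theta) = R*g/v0^2 = 1491*9.81/290^2 = 0.17392, theta = arcsin(0.17392)/2 = 5.008°

5.008 degrees


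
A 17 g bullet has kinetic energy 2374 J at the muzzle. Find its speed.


v = sqrt(2*E/m) = sqrt(2*2374/0.017) = 528.5 m/s

528.5 m/s


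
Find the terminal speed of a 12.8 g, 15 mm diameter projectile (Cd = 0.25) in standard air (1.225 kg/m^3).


A = pi*(d/2)^2 = pi*(15/2000)^2 = 1.76715e-04 m^2
vt = sqrt(2mg/(Cd*rho*A)) = sqrt(2*0.0128*9.81/(0.25 * 1.225 * 1.76715e-04)) = 68.12 m/s

68.12 m/s


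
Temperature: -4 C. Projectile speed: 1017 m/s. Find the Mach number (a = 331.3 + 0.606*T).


a = 331.3 + 0.606*(-4) = 328.876 m/s
M = v/a = 1017/328.876 = 3.092

3.092


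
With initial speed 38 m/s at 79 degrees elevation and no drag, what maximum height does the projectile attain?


H = (v0*sin(theta))^2 / (2g) = (38*sin(79°))^2 / (2*9.81) = 70.92 m

70.92 m


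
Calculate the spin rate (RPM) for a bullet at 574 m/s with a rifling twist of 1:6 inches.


twist_m = 6*0.0254 = 0.1524 m
spin = v/twist = 574/0.1524 = 3766.404 rev/s
RPM = spin*60 = 3766.404*60 ≈ 225984 RPM

225984 RPM


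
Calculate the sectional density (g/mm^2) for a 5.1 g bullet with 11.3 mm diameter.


SD = m/d^2 = 5.1/11.3^2 = 0.03994 g/mm^2

0.03994 g/mm^2


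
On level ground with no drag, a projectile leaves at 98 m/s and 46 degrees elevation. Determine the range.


R = v0^2 * sin(2*theta) / g = 98^2 * sin(2*46°) / 9.81 = 978.4 m

978.4 m


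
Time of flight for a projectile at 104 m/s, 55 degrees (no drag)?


T = 2*v0*sin(theta)/g = 2*104*sin(55°)/9.81 = 17.37 s

17.37 s


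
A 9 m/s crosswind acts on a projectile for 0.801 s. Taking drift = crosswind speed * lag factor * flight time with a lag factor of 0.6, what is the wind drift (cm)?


drift = v_wind * lag * t = 9 * 0.6 * 0.801 = 4.3254 m ≈ 432.5 cm

432.5 cm


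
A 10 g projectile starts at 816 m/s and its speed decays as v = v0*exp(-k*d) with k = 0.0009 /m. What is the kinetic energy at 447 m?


v = v0*exp(-k*d) = 816*exp(-0.0009*447) = 545.725 m/s
E = 0.5*m*v^2 = 0.5*0.01*545.725^2 = 1489 J

1489 J


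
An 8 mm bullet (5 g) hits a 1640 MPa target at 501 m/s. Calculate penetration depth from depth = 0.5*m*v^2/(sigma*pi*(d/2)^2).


A = pi*(d/2)^2 = pi*(8/2)^2 = 50.2655 mm^2
E = 0.5*m*v^2 = 0.5*0.005*501^2 = 627.503 J
depth = E/(sigma*A) = 627.503 J / (1640 MPa * 50.2655 mm^2) = 627.503/(1640 * 50.2655) m = 0.00761205 m ≈ 7.612 mm

7.612 mm


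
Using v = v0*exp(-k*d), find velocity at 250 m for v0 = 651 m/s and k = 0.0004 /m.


v = v0*exp(-k*d) = 651*exp(-0.0004*250) = 589 m/s

589 m/s


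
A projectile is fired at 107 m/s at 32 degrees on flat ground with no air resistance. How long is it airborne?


T = 2*v0*sin(theta)/g = 2*107*sin(32°)/9.81 = 11.56 s

11.56 s


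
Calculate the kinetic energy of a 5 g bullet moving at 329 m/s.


E = 0.5*m*v^2 = 0.5*0.005*329^2 = 270.6 J

270.6 J


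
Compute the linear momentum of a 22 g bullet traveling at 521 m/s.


p = m*v = 0.022*521 = 11.46 kg·m/s

11.46 kg·m/s


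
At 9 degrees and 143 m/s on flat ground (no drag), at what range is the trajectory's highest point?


R = v0^2*sin(2*theta)/g = 143^2*sin(2*9°)/9.81 = 644.148 m
apex_dist = R/2 = 644.148/2 = 322.1 m

322.1 m


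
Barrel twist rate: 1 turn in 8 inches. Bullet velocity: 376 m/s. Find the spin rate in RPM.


twist_m = 8*0.0254 = 0.2032 m
spin = v/twist = 376/0.2032 = 1850.394 rev/s
RPM = spin*60 = 1850.394*60 ≈ 111024 RPM

111024 RPM


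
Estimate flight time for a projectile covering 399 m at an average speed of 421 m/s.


t = d/v = 399/421 = 0.9477 s

0.9477 s


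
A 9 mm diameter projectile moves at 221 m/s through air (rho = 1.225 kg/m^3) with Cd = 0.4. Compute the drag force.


A = pi*(d/2)^2 = pi*(9/2000)^2 = 6.36173e-05 m^2
Fd = 0.5*Cd*rho*A*v^2 = 0.5*0.4*1.225*6.36173e-05*221^2 = 0.7612 N

0.7612 N


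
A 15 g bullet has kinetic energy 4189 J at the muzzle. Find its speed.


v = sqrt(2*E/m) = sqrt(2*4189/0.015) = 747.4 m/s

747.4 m/s


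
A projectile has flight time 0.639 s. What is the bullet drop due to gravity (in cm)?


drop = 0.5*g*t^2 = 0.5*9.81*0.639^2 = 2.00281 m ≈ 200.3 cm

200.3 cm


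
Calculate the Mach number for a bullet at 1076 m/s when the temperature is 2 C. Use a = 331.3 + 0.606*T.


a = 331.3 + 0.606*(2) = 332.512 m/s
M = v/a = 1076/332.512 = 3.236

3.236


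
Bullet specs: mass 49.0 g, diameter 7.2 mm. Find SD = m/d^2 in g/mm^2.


SD = m/d^2 = 49.0/7.2^2 = 0.9452 g/mm^2

0.9452 g/mm^2


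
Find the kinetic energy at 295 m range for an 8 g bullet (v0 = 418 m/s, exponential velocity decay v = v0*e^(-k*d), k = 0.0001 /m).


v = v0*exp(-k*d) = 418*exp(-0.0001*295) = 405.849 m/s
E = 0.5*m*v^2 = 0.5*0.008*405.849^2 = 658.9 J

658.9 J


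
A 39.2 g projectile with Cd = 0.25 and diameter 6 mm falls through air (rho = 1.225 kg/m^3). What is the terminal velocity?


A = pi*(d/2)^2 = pi*(6/2000)^2 = 2.82743e-05 m^2
vt = sqrt(2mg/(Cd*rho*A)) = sqrt(2*0.0392*9.81/(0.25 * 1.225 * 2.82743e-05)) = 298 m/s

298 m/s


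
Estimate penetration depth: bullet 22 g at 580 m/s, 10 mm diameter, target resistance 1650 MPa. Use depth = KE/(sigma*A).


A = pi*(d/2)^2 = pi*(10/2)^2 = 78.5398 mm^2
E = 0.5*m*v^2 = 0.5*0.022*580^2 = 3700.4 J
depth = E/(sigma*A) = 3700.4 J / (1650 MPa * 78.5398 mm^2) = 3700.4/(1650 * 78.5398) m = 0.0285545 m ≈ 28.55 mm

28.55 mm


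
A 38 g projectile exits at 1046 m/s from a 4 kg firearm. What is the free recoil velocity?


v_recoil = m_p * v_p / m_gun = 0.038 * 1046 / 4 = 9.937 m/s

9.937 m/s


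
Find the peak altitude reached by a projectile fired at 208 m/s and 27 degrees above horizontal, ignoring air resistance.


H = (v0*sin(theta))^2 / (2g) = (208*sin(27°))^2 / (2*9.81) = 454.5 m

454.5 m


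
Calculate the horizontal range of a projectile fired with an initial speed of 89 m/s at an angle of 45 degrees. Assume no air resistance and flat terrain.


R = v0^2 * sin(2*theta) / g = 89^2 * sin(2*45°) / 9.81 = 807.4 m

807.4 m


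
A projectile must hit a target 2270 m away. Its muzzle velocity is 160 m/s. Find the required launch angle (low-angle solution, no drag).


sin(2*theta) = R*g/v0^2 = 2270*9.81/160^2 = 0.869871, theta = arcsin(0.869871)/2 = 30.22°

30.22 degrees


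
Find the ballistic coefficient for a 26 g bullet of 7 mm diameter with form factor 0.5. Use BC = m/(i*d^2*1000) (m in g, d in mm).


BC = m/(i*d^2*1000) = 26/(0.5 * 7^2 * 1000) = 0.001061

0.001061


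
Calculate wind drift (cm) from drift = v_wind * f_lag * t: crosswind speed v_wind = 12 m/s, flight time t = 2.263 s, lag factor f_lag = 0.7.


drift = v_wind * lag * t = 12 * 0.7 * 2.263 = 19.0092 m ≈ 1901 cm

1901 cm


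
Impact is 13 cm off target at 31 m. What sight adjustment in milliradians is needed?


1 mrad subtends 1 cm per 10 m of range, so adj = error_cm / (dist_m / 10) = 13 / (31/10) = 4.194 mrad

4.194 mrad


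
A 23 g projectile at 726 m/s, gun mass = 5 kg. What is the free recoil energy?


v_r = m_p*v_p/m_gun = 0.023*726/5 = 3.3396 m/s, E_r = 0.5*m_gun*v_r^2 = 0.5*5*3.3396^2 = 27.88 J

27.88 J


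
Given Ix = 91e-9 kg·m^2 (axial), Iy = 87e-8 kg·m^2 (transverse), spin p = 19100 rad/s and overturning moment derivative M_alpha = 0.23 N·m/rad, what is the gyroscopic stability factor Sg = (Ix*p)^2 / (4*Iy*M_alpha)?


Sg = Ix^2 * p^2 / (4 * Iy * M_alpha) = (91e-9)^2 * 19100^2 / (4 * 87e-8 * 0.23) = 3.774

3.774


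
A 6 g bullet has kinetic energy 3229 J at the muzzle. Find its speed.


v = sqrt(2*E/m) = sqrt(2*3229/0.006) = 1037 m/s

1037 m/s


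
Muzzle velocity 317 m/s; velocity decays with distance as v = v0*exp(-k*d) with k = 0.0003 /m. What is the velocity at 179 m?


v = v0*exp(-k*d) = 317*exp(-0.0003*179) = 300.4 m/s

300.4 m/s


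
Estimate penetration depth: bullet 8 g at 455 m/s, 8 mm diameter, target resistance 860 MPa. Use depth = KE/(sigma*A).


A = pi*(d/2)^2 = pi*(8/2)^2 = 50.2655 mm^2
E = 0.5*m*v^2 = 0.5*0.008*455^2 = 828.1 J
depth = E/(sigma*A) = 828.1 J / (860 MPa * 50.2655 mm^2) = 828.1/(860 * 50.2655) m = 0.0191564 m ≈ 19.16 mm

19.16 mm


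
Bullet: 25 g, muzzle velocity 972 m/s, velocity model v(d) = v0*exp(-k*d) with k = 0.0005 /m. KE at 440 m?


v = v0*exp(-k*d) = 972*exp(-0.0005*440) = 780.048 m/s
E = 0.5*m*v^2 = 0.5*0.025*780.048^2 = 7606 J

7606 J


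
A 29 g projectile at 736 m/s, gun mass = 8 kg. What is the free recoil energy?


v_r = m_p*v_p/m_gun = 0.029*736/8 = 2.668 m/s, E_r = 0.5*m_gun*v_r^2 = 0.5*8*2.668^2 = 28.47 J

28.47 J


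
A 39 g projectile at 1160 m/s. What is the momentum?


p = m*v = 0.039*1160 = 45.24 kg·m/s

45.24 kg·m/s


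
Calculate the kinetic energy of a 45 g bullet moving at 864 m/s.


E = 0.5*m*v^2 = 0.5*0.045*864^2 = 16796 J

16796 J


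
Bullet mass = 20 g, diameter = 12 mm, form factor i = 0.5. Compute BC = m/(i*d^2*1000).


BC = m/(i*d^2*1000) = 20/(0.5 * 12^2 * 1000) = 0.0002778

0.0002778


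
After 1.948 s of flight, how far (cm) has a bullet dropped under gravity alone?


drop = 0.5*g*t^2 = 0.5*9.81*1.948^2 = 18.613 m ≈ 1861 cm

1861 cm


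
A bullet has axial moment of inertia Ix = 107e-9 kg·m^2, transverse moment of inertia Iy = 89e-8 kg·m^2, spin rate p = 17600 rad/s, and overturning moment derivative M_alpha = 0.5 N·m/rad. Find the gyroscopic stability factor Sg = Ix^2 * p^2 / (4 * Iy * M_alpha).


Sg = Ix^2 * p^2 / (4 * Iy * M_alpha) = (107e-9)^2 * 17600^2 / (4 * 89e-8 * 0.5) = 1.992

1.992


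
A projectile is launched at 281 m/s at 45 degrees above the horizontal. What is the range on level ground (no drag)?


R = v0^2 * sin(2*theta) / g = 281^2 * sin(2*45°) / 9.81 = 8049 m

8049 m


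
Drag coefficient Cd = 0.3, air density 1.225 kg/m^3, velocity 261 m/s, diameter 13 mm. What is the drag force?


A = pi*(d/2)^2 = pi*(13/2000)^2 = 1.32732e-04 m^2
Fd = 0.5*Cd*rho*A*v^2 = 0.5*0.3*1.225*1.32732e-04*261^2 = 1.661 N

1.661 N


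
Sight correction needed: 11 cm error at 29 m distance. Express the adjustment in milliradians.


1 mrad subtends 1 cm per 10 m of range, so adj = error_cm / (dist_m / 10) = 11 / (29/10) = 3.793 mrad

3.793 mrad


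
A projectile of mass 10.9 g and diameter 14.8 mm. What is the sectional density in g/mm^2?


SD = m/d^2 = 10.9/14.8^2 = 0.04976 g/mm^2

0.04976 g/mm^2


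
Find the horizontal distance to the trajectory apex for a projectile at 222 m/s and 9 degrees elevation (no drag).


R = v0^2*sin(2*theta)/g = 222^2*sin(2*9°)/9.81 = 1552.46 m
apex_dist = R/2 = 1552.46/2 = 776.2 m

776.2 m


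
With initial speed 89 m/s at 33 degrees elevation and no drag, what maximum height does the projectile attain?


H = (v0*sin(theta))^2 / (2g) = (89*sin(33°))^2 / (2*9.81) = 119.8 m

119.8 m


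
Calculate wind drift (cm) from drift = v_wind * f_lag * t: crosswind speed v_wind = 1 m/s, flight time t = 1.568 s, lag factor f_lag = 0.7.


drift = v_wind * lag * t = 1 * 0.7 * 1.568 = 1.0976 m ≈ 109.8 cm

109.8 cm


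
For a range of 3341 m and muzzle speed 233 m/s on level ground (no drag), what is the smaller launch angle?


sin(2*theta) = R*g/v0^2 = 3341*9.81/233^2 = 0.603717, theta = arcsin(0.603717)/2 = 18.57°

18.57 degrees


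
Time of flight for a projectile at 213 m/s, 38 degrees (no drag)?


T = 2*v0*sin(theta)/g = 2*213*sin(38°)/9.81 = 26.74 s

26.74 s


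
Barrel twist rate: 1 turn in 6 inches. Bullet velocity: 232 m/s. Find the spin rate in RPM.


twist_m = 6*0.0254 = 0.1524 m
spin = v/twist = 232/0.1524 = 1522.31 rev/s
RPM = spin*60 = 1522.31*60 ≈ 91339 RPM

91339 RPM


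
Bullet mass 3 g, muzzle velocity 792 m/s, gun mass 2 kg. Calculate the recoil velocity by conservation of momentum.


v_recoil = m_p * v_p / m_gun = 0.003 * 792 / 2 = 1.188 m/s

1.188 m/s


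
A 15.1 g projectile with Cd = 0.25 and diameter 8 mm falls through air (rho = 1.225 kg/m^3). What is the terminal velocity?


A = pi*(d/2)^2 = pi*(8/2000)^2 = 5.02655e-05 m^2
vt = sqrt(2mg/(Cd*rho*A)) = sqrt(2*0.0151*9.81/(0.25 * 1.225 * 5.02655e-05)) = 138.7 m/s

138.7 m/s


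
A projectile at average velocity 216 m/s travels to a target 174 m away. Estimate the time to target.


t = d/v = 174/216 = 0.8056 s

0.8056 s


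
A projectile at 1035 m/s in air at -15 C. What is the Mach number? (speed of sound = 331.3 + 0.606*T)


a = 331.3 + 0.606*(-15) = 322.21 m/s
M = v/a = 1035/322.21 = 3.212

3.212


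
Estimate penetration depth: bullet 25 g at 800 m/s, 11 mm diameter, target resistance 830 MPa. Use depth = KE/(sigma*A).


A = pi*(d/2)^2 = pi*(11/2)^2 = 95.0332 mm^2
E = 0.5*m*v^2 = 0.5*0.025*800^2 = 8000 J
depth = E/(sigma*A) = 8000 J / (830 MPa * 95.0332 mm^2) = 8000/(830 * 95.0332) m = 0.101423 m ≈ 101.4 mm

101.4 mm


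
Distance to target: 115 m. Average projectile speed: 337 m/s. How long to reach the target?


t = d/v = 115/337 = 0.3412 s

0.3412 s


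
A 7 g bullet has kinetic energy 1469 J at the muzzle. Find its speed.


v = sqrt(2*E/m) = sqrt(2*1469/0.007) = 647.9 m/s

647.9 m/s


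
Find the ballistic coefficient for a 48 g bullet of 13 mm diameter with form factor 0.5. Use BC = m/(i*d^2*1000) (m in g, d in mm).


BC = m/(i*d^2*1000) = 48/(0.5 * 13^2 * 1000) = 0.000568

0.000568


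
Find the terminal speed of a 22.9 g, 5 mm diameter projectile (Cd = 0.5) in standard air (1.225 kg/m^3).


A = pi*(d/2)^2 = pi*(5/2000)^2 = 1.96350e-05 m^2
vt = sqrt(2mg/(Cd*rho*A)) = sqrt(2*0.0229*9.81/(0.5 * 1.225 * 1.96350e-05)) = 193.3 m/s

193.3 m/s


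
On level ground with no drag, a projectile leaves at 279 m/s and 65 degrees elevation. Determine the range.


R = v0^2 * sin(2*theta) / g = 279^2 * sin(2*65°) / 9.81 = 6078 m

6078 m


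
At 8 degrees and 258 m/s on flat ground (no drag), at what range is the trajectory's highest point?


R = v0^2*sin(2*theta)/g = 258^2*sin(2*8°)/9.81 = 1870.29 m
apex_dist = R/2 = 1870.29/2 = 935.1 m

935.1 m


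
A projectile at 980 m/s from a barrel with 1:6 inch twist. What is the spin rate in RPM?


twist_m = 6*0.0254 = 0.1524 m
spin = v/twist = 980/0.1524 = 6430.446 rev/s
RPM = spin*60 = 6430.446*60 ≈ 385827 RPM

385827 RPM


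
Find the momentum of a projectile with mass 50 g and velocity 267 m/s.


p = m*v = 0.05*267 = 13.35 kg·m/s

13.35 kg·m/s


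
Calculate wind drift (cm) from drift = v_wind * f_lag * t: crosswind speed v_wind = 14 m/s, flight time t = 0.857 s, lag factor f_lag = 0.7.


drift = v_wind * lag * t = 14 * 0.7 * 0.857 = 8.3986 m ≈ 839.9 cm

839.9 cm


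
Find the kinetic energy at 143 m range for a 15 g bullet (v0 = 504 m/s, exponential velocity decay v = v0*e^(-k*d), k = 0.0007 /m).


v = v0*exp(-k*d) = 504*exp(-0.0007*143) = 455.992 m/s
E = 0.5*m*v^2 = 0.5*0.015*455.992^2 = 1559 J

1559 J


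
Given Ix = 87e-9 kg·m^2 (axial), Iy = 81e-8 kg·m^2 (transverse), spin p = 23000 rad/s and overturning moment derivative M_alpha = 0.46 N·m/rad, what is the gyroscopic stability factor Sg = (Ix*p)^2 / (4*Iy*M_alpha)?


Sg = Ix^2 * p^2 / (4 * Iy * M_alpha) = (87e-9)^2 * 23000^2 / (4 * 81e-8 * 0.46) = 2.687

2.687


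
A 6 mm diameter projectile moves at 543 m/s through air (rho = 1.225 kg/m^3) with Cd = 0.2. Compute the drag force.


A = pi*(d/2)^2 = pi*(6/2000)^2 = 2.82743e-05 m^2
Fd = 0.5*Cd*rho*A*v^2 = 0.5*0.2*1.225*2.82743e-05*543^2 = 1.021 N

1.021 N


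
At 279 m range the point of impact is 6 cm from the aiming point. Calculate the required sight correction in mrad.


1 mrad subtends 1 cm per 10 m of range, so adj = error_cm / (dist_m / 10) = 6 / (279/10) = 0.2151 mrad

0.2151 mrad


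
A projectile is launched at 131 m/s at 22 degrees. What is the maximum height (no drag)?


H = (v0*sin(theta))^2 / (2g) = (131*sin(22°))^2 / (2*9.81) = 122.7 m

122.7 m


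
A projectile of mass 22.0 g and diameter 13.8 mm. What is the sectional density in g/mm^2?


SD = m/d^2 = 22.0/13.8^2 = 0.1155 g/mm^2

0.1155 g/mm^2


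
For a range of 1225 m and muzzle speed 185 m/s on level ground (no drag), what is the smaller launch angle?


sin(2*theta) = R*g/v0^2 = 1225*9.81/185^2 = 0.351125, theta = arcsin(0.351125)/2 = 10.28°

10.28 degrees


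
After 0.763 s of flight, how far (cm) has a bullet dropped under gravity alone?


drop = 0.5*g*t^2 = 0.5*9.81*0.763^2 = 2.85554 m ≈ 285.6 cm

285.6 cm


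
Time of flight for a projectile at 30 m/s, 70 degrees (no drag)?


T = 2*v0*sin(theta)/g = 2*30*sin(70°)/9.81 = 5.747 s

5.747 s


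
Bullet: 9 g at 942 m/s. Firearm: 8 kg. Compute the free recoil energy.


v_r = m_p*v_p/m_gun = 0.009*942/8 = 1.05975 m/s, E_r = 0.5*m_gun*v_r^2 = 0.5*8*1.05975^2 = 4.492 J

4.492 J


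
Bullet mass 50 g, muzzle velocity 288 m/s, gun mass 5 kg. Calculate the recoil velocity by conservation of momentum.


v_recoil = m_p * v_p / m_gun = 0.05 * 288 / 5 = 2.88 m/s

2.88 m/s
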